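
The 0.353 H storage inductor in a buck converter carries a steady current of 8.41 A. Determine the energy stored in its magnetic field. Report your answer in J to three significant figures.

Stored magnetic energy: U = ½LI².
U = ½(0.353 H)(8.41 A)² = 12.48 J.

U ≈ 12.5 J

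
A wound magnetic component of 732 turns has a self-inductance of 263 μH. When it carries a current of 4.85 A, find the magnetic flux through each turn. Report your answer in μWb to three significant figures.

Φ_B ≈ 1.74 μWb

From L = NΦ_B/I, the flux per turn is Φ_B = LI/N.
Φ_B = (2.630×10^-4 H)(4.85 A)/732 = 1.743×10^-6 Wb.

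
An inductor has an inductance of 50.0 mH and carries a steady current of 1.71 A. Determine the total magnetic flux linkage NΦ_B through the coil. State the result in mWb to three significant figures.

NΦ_B ≈ 85.5 mWb

From L = NΦ_B/I, the flux linkage is NΦ_B = LI.
NΦ_B = (5.000×10^-2 H)(1.71 A) = 8.550×10^-2 Wb.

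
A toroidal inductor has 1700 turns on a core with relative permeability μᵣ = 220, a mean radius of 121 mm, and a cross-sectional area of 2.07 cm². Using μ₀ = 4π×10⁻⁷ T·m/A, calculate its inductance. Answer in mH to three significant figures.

L ≈ 218 mH

For a thin toroid, L = μ₀μᵣN²A/(2πR).
L = (4π×10⁻⁷)(220)(1700)²(2.070×10^-4) / (2π×0.121 m) = 0.2175 H.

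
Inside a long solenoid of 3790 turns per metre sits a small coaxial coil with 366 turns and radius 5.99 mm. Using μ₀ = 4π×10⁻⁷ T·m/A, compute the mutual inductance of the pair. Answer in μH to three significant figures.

The outer solenoid produces a uniform field B₁ = μ₀n₁I₁ across the inner coil,
so the flux linkage is N₂Φ = N₂B₁A₂ = μ₀n₁N₂A₂·I₁, giving M = μ₀n₁N₂A₂.
A₂ = πr² = π(5.990×10^-3 m)² = 1.127×10^-4 m².
M = (4π×10⁻⁷)(3790)(366)(1.127×10^-4) = 1.9649×10^-4 H.

M ≈ 196 μH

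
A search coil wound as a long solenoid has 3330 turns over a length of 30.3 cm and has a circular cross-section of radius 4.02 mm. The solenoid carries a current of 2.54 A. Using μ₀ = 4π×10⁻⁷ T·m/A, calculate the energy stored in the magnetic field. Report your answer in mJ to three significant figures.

A = πr² = π(4.020×10^-3 m)² = 5.077×10^-5 m².
L = μ₀N²A/ℓ = (4π×10⁻⁷)(3330)²(5.077×10^-5)/(0.303) = 2.3348×10^-3 H.
U = ½LI² = ½(2.3348×10^-3)(2.54)² = 7.532×10^-3 J.

U ≈ 7.53 mJ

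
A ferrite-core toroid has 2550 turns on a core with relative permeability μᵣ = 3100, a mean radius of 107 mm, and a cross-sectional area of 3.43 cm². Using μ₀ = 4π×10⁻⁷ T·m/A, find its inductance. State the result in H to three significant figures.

L ≈ 12.9 H

For a thin toroid, L = μ₀μᵣN²A/(2πR).
L = (4π×10⁻⁷)(3100)(2550)²(3.430×10^-4) / (2π×0.107 m) = 12.92 H.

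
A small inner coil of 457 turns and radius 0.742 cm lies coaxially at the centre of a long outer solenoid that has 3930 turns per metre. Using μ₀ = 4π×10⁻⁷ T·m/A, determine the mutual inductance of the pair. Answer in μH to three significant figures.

The outer solenoid produces a uniform field B₁ = μ₀n₁I₁ across the inner coil,
so the flux linkage is N₂Φ = N₂B₁A₂ = μ₀n₁N₂A₂·I₁, giving M = μ₀n₁N₂A₂.
A₂ = πr² = π(7.420×10^-3 m)² = 1.730×10^-4 m².
M = (4π×10⁻⁷)(3930)(457)(1.730×10^-4) = 3.904×10^-4 H.

M ≈ 390 μH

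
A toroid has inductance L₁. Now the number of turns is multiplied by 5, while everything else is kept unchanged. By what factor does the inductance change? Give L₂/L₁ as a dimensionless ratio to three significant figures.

L₂/L₁ = 25.0

For a toroid, L ∝ μᵣN²A/R.
L₂/L₁ = (5)^2 = 25.0.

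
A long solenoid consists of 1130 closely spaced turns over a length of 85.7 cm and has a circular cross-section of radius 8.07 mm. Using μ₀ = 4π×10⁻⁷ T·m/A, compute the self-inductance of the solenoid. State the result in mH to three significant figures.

L ≈ 0.383 mH

A = πr² = π(8.070×10^-3 m)² = 2.046×10^-4 m².
For a long solenoid, L = μ₀N²A/ℓ.
L = (4π×10⁻⁷)(1130)²(2.046×10^-4)/(0.857 m) = 3.831×10^-4 H.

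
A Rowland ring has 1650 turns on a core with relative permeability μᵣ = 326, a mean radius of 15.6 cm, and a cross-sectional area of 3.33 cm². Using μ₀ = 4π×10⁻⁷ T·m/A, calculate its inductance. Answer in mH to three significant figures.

For a thin toroid, L = μ₀μᵣN²A/(2πR).
L = (4π×10⁻⁷)(326)(1650)²(3.330×10^-4) / (2π×0.156 m) = 0.3789 H.

L ≈ 379 mH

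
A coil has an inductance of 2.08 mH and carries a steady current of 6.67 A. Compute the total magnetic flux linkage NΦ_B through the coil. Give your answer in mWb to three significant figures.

NΦ_B ≈ 13.9 mWb

From L = NΦ_B/I, the flux linkage is NΦ_B = LI.
NΦ_B = (2.080×10^-3 H)(6.67 A) = 1.387×10^-2 Wb.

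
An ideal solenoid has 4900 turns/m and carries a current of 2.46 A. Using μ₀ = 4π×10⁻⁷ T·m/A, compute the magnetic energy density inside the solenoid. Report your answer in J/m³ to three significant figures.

u ≈ 91.3 J/m³

B = μ₀nI = (4π×10⁻⁷)(4.900×10^3)(2.46) = 1.5148×10^-2 T.
u = B²/(2μ₀) = (1.5148×10^-2)²/(2×4π×10⁻⁷) = 91.29 J/m³.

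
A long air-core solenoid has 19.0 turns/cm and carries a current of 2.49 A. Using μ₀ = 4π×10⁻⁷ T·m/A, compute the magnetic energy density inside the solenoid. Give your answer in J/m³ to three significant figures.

B = μ₀nI = (4π×10⁻⁷)(1.900×10^3)(2.49) = 5.945×10^-3 T.
u = B²/(2μ₀) = (5.945×10^-3)²/(2×4π×10⁻⁷) = 14.06 J/m³.

u ≈ 14.1 J/m³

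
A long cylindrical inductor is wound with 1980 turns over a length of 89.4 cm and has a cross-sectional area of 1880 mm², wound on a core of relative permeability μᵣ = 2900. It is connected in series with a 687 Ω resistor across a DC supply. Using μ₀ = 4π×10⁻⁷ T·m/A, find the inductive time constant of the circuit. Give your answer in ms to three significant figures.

A = 1880 mm² = 1.880×10^-3 m².
L = μ₀μᵣN²A/ℓ = (4π×10⁻⁷)(2900)(1980)²(1.880×10^-3)/(0.894) = 30.04 H.
τ = L/R = (30.04)/(687) = 4.373×10^-2 s.

τ ≈ 43.7 ms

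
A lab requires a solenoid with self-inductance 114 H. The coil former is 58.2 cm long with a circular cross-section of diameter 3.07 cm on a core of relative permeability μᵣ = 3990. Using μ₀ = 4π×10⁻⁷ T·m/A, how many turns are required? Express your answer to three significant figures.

N ≈ 4230 turns

A = π(d/2)² = π(1.535×10^-2 m)² = 7.402×10^-4 m².
From L = μ₀μᵣN²A/ℓ, N = √(Lℓ / (μ₀μᵣA)).
N = √[(114)(0.582) / ((4π×10⁻⁷)(3990)×7.402×10^-4)] = √(1.788×10^7) ≈ 4228.0.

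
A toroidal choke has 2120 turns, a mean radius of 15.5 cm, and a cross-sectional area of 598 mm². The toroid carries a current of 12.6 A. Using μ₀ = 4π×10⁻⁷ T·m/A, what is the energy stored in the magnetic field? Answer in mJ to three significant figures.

L = μ₀N²A/(2πR) = (4π×10⁻⁷)(2120)²(5.980×10^-4)/(2π×0.155) = 3.468×10^-3 H.
U = ½LI² = ½(3.468×10^-3)(12.6)² = 0.2753 J.

U ≈ 275 mJ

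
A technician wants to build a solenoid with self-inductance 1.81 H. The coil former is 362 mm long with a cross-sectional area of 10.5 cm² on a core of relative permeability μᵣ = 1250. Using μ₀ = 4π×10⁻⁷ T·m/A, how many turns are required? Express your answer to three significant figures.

N ≈ 630 turns

A = 10.5 cm² = 1.050×10^-3 m².
From L = μ₀μᵣN²A/ℓ, N = √(Lℓ / (μ₀μᵣA)).
N = √[(1.81)(0.362) / ((4π×10⁻⁷)(1250)×1.050×10^-3)] = √(3.973×10^5) ≈ 630.3.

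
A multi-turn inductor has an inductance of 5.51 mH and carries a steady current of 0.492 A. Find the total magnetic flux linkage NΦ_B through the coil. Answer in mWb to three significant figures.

NΦ_B ≈ 2.71 mWb

From L = NΦ_B/I, the flux linkage is NΦ_B = LI.
NΦ_B = (5.510×10^-3 H)(0.492 A) = 2.711×10^-3 Wb.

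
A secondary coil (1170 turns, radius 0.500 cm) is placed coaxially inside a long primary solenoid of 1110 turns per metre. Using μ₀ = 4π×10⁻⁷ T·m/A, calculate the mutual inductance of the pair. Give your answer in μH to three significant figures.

M ≈ 128 μH

The outer solenoid produces a uniform field B₁ = μ₀n₁I₁ across the inner coil,
so the flux linkage is N₂Φ = N₂B₁A₂ = μ₀n₁N₂A₂·I₁, giving M = μ₀n₁N₂A₂.
A₂ = πr² = π(5.000×10^-3 m)² = 7.854×10^-5 m².
M = (4π×10⁻⁷)(1110)(1170)(7.854×10^-5) = 1.282×10^-4 H.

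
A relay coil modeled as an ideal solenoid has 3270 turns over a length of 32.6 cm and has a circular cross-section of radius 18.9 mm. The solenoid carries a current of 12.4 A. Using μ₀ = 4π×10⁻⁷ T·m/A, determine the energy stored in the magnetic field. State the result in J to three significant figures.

A = πr² = π(1.890×10^-2 m)² = 1.122×10^-3 m².
L = μ₀N²A/ℓ = (4π×10⁻⁷)(3270)²(1.122×10^-3)/(0.326) = 4.626×10^-2 H.
U = ½LI² = ½(4.626×10^-2)(12.4)² = 3.556 J.

U ≈ 3.56 J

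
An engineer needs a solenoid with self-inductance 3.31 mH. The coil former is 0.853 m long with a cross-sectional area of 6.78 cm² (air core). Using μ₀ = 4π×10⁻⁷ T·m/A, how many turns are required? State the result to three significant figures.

N ≈ 1820 turns

A = 6.78 cm² = 6.780×10^-4 m².
From L = μ₀N²A/ℓ, N = √(Lℓ / (μ₀A)).
N = √[(3.310×10^-3)(0.853) / ((4π×10⁻⁷)×6.780×10^-4)] = √(3.314×10^6) ≈ 1820.4.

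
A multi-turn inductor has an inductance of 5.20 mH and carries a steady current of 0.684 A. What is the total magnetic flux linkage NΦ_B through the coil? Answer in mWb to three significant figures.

From L = NΦ_B/I, the flux linkage is NΦ_B = LI.
NΦ_B = (5.200×10^-3 H)(0.684 A) = 3.557×10^-3 Wb.

NΦ_B ≈ 3.56 mWb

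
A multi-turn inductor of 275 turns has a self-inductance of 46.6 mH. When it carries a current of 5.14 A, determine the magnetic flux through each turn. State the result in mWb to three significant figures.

From L = NΦ_B/I, the flux per turn is Φ_B = LI/N.
Φ_B = (4.660×10^-2 H)(5.14 A)/275 = 8.710×10^-4 Wb.

Φ_B ≈ 0.871 mWb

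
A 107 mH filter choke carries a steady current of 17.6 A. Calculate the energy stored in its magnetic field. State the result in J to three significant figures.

U ≈ 16.6 J

Stored magnetic energy: U = ½LI².
U = ½(0.107 H)(17.6 A)² = 16.57 J.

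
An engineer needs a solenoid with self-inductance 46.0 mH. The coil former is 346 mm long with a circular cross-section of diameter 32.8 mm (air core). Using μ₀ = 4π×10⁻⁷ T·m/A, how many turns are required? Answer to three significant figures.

N ≈ 3870 turns

A = π(d/2)² = π(1.640×10^-2 m)² = 8.450×10^-4 m².
From L = μ₀N²A/ℓ, N = √(Lℓ / (μ₀A)).
N = √[(4.600×10^-2)(0.346) / ((4π×10⁻⁷)×8.450×10^-4)] = √(1.499×10^7) ≈ 3871.6.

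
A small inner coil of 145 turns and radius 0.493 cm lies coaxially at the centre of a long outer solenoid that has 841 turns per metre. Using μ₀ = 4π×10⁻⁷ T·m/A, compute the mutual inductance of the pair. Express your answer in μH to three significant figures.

M ≈ 11.7 μH

The outer solenoid produces a uniform field B₁ = μ₀n₁I₁ across the inner coil,
so the flux linkage is N₂Φ = N₂B₁A₂ = μ₀n₁N₂A₂·I₁, giving M = μ₀n₁N₂A₂.
A₂ = πr² = π(4.930×10^-3 m)² = 7.636×10^-5 m².
M = (4π×10⁻⁷)(841)(145)(7.636×10^-5) = 1.170×10^-5 H.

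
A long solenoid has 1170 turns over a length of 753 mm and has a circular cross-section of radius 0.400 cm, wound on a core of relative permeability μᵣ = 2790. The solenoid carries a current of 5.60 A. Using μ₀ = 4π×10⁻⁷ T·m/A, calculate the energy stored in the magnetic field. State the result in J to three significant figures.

U ≈ 5.02 J

A = πr² = π(4.000×10^-3 m)² = 5.027×10^-5 m².
L = μ₀μᵣN²A/ℓ = (4π×10⁻⁷)(2790)(1170)²(5.027×10^-5)/(0.753) = 0.3204 H.
U = ½LI² = ½(0.3204)(5.60)² = 5.024 J.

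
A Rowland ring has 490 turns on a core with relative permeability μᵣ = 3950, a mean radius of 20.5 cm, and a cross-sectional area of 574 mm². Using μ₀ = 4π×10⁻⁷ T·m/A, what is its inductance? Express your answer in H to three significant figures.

For a thin toroid, L = μ₀μᵣN²A/(2πR).
L = (4π×10⁻⁷)(3950)(490)²(5.740×10^-4) / (2π×0.205 m) = 0.5311 H.

L ≈ 0.531 H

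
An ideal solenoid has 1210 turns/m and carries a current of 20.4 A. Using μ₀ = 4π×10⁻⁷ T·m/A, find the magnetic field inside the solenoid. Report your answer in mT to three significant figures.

B ≈ 31.0 mT

Inside a long solenoid, B = μ₀nI.
B = (4π×10⁻⁷)(1.210×10^3 m⁻¹)(20.4 A) = 3.102×10^-2 T.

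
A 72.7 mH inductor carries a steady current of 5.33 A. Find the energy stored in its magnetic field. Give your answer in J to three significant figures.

Stored magnetic energy: U = ½LI².
U = ½(7.270×10^-2 H)(5.33 A)² = 1.033 J.

U ≈ 1.03 J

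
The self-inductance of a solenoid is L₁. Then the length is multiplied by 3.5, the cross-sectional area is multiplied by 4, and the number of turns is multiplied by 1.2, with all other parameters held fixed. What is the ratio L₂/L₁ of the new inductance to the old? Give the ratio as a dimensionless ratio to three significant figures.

L₂/L₁ = 1.65

For a solenoid, L ∝ μᵣN²A/ℓ.
L₂/L₁ = (3.5)^-1 × (4) × (1.2)^2 = 1.65.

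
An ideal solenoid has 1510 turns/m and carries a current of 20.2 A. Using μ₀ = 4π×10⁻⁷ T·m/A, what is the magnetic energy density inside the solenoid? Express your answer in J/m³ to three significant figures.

B = μ₀nI = (4π×10⁻⁷)(1.510×10^3)(20.2) = 3.833×10^-2 T.
u = B²/(2μ₀) = (3.833×10^-2)²/(2×4π×10⁻⁷) = 584.6 J/m³.

u ≈ 585 J/m³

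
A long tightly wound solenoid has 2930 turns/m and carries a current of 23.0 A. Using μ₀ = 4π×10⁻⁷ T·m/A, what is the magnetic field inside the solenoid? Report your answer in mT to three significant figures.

B ≈ 84.7 mT

Inside a long solenoid, B = μ₀nI.
B = (4π×10⁻⁷)(2.930×10^3 m⁻¹)(23.0 A) = 8.468×10^-2 T.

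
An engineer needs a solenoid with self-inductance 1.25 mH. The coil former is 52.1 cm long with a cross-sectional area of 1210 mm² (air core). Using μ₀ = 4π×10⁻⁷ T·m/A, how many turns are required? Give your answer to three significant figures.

N ≈ 654 turns

A = 1210 mm² = 1.210×10^-3 m².
From L = μ₀N²A/ℓ, N = √(Lℓ / (μ₀A)).
N = √[(1.250×10^-3)(0.521) / ((4π×10⁻⁷)×1.210×10^-3)] = √(4.283×10^5) ≈ 654.4.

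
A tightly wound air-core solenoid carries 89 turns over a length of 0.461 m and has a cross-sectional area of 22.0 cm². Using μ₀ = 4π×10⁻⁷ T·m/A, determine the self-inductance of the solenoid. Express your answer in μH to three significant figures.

A = 22.0 cm² = 2.200×10^-3 m².
For a long solenoid, L = μ₀N²A/ℓ.
L = (4π×10⁻⁷)(89)²(2.200×10^-3)/(0.461 m) = 4.750×10^-5 H.

L ≈ 47.5 μH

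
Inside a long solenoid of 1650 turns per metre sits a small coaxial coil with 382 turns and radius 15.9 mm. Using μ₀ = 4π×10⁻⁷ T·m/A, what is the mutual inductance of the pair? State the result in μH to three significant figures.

The outer solenoid produces a uniform field B₁ = μ₀n₁I₁ across the inner coil,
so the flux linkage is N₂Φ = N₂B₁A₂ = μ₀n₁N₂A₂·I₁, giving M = μ₀n₁N₂A₂.
A₂ = πr² = π(1.590×10^-2 m)² = 7.942×10^-4 m².
M = (4π×10⁻⁷)(1650)(382)(7.942×10^-4) = 6.291×10^-4 H.

M ≈ 629 μH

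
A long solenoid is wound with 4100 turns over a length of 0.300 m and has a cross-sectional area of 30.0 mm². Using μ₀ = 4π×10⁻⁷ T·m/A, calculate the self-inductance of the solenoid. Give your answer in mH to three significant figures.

A = 30.0 mm² = 3.000×10^-5 m².
For a long solenoid, L = μ₀N²A/ℓ.
L = (4π×10⁻⁷)(4100)²(3.000×10^-5)/(0.3 m) = 2.112×10^-3 H.

L ≈ 2.11 mH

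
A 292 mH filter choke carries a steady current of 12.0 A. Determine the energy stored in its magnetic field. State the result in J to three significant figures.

Stored magnetic energy: U = ½LI².
U = ½(0.292 H)(12.0 A)² = 21.02 J.

U ≈ 21.0 J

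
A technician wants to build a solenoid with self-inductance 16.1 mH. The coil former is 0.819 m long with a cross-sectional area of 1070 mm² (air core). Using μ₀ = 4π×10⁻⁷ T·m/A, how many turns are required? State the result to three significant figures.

A = 1070 mm² = 1.070×10^-3 m².
From L = μ₀N²A/ℓ, N = √(Lℓ / (μ₀A)).
N = √[(1.610×10^-2)(0.819) / ((4π×10⁻⁷)×1.070×10^-3)] = √(9.807×10^6) ≈ 3131.5.

N ≈ 3130 turns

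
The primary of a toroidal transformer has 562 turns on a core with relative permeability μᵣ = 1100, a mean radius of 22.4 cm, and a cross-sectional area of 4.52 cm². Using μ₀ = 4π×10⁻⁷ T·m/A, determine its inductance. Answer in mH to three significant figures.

For a thin toroid, L = μ₀μᵣN²A/(2πR).
L = (4π×10⁻⁷)(1100)(562)²(4.520×10^-4) / (2π×0.224 m) = 0.1402 H.

L ≈ 140 mH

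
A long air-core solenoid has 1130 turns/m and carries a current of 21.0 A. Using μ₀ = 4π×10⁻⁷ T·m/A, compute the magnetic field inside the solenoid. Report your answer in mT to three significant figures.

B ≈ 29.8 mT

Inside a long solenoid, B = μ₀nI.
B = (4π×10⁻⁷)(1.130×10^3 m⁻¹)(21.0 A) = 2.982×10^-2 T.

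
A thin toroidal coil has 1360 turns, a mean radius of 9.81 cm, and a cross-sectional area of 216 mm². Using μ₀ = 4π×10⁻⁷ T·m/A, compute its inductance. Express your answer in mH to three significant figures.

For a thin toroid, L = μ₀N²A/(2πR).
L = (4π×10⁻⁷)(1360)²(2.160×10^-4) / (2π×9.810×10^-2 m) = 8.145×10^-4 H.

L ≈ 0.815 mH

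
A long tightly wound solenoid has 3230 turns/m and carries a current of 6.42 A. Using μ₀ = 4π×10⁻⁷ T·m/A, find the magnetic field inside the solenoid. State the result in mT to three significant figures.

Inside a long solenoid, B = μ₀nI.
B = (4π×10⁻⁷)(3.230×10^3 m⁻¹)(6.42 A) = 2.606×10^-2 T.

B ≈ 26.1 mT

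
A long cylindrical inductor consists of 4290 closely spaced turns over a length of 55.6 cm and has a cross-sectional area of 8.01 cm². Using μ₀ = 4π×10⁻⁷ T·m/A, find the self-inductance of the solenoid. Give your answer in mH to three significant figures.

A = 8.01 cm² = 8.010×10^-4 m².
For a long solenoid, L = μ₀N²A/ℓ.
L = (4π×10⁻⁷)(4290)²(8.010×10^-4)/(0.556 m) = 3.332×10^-2 H.

L ≈ 33.3 mH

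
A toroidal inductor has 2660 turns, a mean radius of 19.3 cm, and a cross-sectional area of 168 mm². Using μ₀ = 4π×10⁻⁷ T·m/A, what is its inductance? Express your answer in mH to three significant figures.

For a thin toroid, L = μ₀N²A/(2πR).
L = (4π×10⁻⁷)(2660)²(1.680×10^-4) / (2π×0.193 m) = 1.232×10^-3 H.

L ≈ 1.23 mH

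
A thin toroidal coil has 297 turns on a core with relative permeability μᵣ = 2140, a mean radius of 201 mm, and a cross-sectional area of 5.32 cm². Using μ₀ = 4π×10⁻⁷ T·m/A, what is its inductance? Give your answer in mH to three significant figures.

For a thin toroid, L = μ₀μᵣN²A/(2πR).
L = (4π×10⁻⁷)(2140)(297)²(5.320×10^-4) / (2π×0.201 m) = 9.992×10^-2 H.

L ≈ 99.9 mH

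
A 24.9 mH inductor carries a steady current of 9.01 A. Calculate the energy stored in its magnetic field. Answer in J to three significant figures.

U ≈ 1.01 J

Stored magnetic energy: U = ½LI².
U = ½(2.490×10^-2 H)(9.01 A)² = 1.011 J.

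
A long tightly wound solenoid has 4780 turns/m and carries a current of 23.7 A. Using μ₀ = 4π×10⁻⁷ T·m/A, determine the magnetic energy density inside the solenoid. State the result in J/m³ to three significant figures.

B = μ₀nI = (4π×10⁻⁷)(4.780×10^3)(23.7) = 0.1424 T.
u = B²/(2μ₀) = (0.1424)²/(2×4π×10⁻⁷) = 8.064×10^3 J/m³.

u ≈ 8060 J/m³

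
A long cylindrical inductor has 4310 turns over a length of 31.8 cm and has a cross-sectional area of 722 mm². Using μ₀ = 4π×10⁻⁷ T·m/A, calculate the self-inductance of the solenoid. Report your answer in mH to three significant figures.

L ≈ 53.0 mH

A = 722 mm² = 7.220×10^-4 m².
For a long solenoid, L = μ₀N²A/ℓ.
L = (4π×10⁻⁷)(4310)²(7.220×10^-4)/(0.318 m) = 5.300×10^-2 H.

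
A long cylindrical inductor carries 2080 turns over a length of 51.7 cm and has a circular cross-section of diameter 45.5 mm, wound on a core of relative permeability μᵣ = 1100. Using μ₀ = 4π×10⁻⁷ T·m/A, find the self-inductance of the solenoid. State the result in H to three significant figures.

L ≈ 18.8 H

A = π(d/2)² = π(2.275×10^-2 m)² = 1.626×10^-3 m².
For a long solenoid, L = μ₀μᵣN²A/ℓ.
L = (4π×10⁻⁷)(1100)(2080)²(1.626×10^-3)/(0.517 m) = 18.81 H.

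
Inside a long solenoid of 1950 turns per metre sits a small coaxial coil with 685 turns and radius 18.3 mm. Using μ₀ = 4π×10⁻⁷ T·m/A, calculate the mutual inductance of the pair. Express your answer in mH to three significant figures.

M ≈ 1.77 mH

The outer solenoid produces a uniform field B₁ = μ₀n₁I₁ across the inner coil,
so the flux linkage is N₂Φ = N₂B₁A₂ = μ₀n₁N₂A₂·I₁, giving M = μ₀n₁N₂A₂.
A₂ = πr² = π(1.830×10^-2 m)² = 1.052×10^-3 m².
M = (4π×10⁻⁷)(1950)(685)(1.052×10^-3) = 1.766×10^-3 H.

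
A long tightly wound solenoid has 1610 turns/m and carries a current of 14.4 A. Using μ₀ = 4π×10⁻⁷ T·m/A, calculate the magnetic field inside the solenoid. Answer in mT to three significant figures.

B ≈ 29.1 mT

Inside a long solenoid, B = μ₀nI.
B = (4π×10⁻⁷)(1.610×10^3 m⁻¹)(14.4 A) = 2.913×10^-2 T.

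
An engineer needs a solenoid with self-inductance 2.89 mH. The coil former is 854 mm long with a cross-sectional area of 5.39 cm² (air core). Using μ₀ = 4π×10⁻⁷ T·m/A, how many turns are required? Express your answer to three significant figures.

A = 5.39 cm² = 5.390×10^-4 m².
From L = μ₀N²A/ℓ, N = √(Lℓ / (μ₀A)).
N = √[(2.890×10^-3)(0.854) / ((4π×10⁻⁷)×5.390×10^-4)] = √(3.644×10^6) ≈ 1908.9.

N ≈ 1910 turns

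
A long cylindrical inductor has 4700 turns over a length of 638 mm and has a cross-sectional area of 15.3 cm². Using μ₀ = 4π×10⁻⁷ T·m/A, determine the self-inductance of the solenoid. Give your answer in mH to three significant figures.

L ≈ 66.6 mH

A = 15.3 cm² = 1.530×10^-3 m².
For a long solenoid, L = μ₀N²A/ℓ.
L = (4π×10⁻⁷)(4700)²(1.530×10^-3)/(0.638 m) = 6.657×10^-2 H.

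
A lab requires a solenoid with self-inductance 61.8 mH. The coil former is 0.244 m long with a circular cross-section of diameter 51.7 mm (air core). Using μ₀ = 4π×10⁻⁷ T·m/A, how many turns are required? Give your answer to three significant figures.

A = π(d/2)² = π(2.585×10^-2 m)² = 2.099×10^-3 m².
From L = μ₀N²A/ℓ, N = √(Lℓ / (μ₀A)).
N = √[(6.180×10^-2)(0.244) / ((4π×10⁻⁷)×2.099×10^-3)] = √(5.716×10^6) ≈ 2390.8.

N ≈ 2390 turns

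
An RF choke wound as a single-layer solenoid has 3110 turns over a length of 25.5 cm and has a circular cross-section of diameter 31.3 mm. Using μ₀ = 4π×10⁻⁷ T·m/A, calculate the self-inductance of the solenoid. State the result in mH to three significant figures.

L ≈ 36.7 mH

A = π(d/2)² = π(1.565×10^-2 m)² = 7.694×10^-4 m².
For a long solenoid, L = μ₀N²A/ℓ.
L = (4π×10⁻⁷)(3110)²(7.694×10^-4)/(0.255 m) = 3.667×10^-2 H.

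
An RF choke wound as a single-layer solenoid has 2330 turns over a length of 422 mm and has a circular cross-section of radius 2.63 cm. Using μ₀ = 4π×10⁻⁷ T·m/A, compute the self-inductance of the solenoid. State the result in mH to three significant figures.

A = πr² = π(2.630×10^-2 m)² = 2.173×10^-3 m².
For a long solenoid, L = μ₀N²A/ℓ.
L = (4π×10⁻⁷)(2330)²(2.173×10^-3)/(0.422 m) = 3.513×10^-2 H.

L ≈ 35.1 mH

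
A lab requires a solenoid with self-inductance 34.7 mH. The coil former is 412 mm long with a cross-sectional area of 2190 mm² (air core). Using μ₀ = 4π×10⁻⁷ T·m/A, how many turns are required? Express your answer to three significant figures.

A = 2190 mm² = 2.190×10^-3 m².
From L = μ₀N²A/ℓ, N = √(Lℓ / (μ₀A)).
N = √[(3.470×10^-2)(0.412) / ((4π×10⁻⁷)×2.190×10^-3)] = √(5.1948×10^6) ≈ 2279.2.

N ≈ 2280 turns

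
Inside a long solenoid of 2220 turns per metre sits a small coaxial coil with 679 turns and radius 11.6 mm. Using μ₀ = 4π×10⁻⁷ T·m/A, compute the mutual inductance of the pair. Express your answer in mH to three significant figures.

The outer solenoid produces a uniform field B₁ = μ₀n₁I₁ across the inner coil,
so the flux linkage is N₂Φ = N₂B₁A₂ = μ₀n₁N₂A₂·I₁, giving M = μ₀n₁N₂A₂.
A₂ = πr² = π(1.160×10^-2 m)² = 4.227×10^-4 m².
M = (4π×10⁻⁷)(2220)(679)(4.227×10^-4) = 8.008×10^-4 H.

M ≈ 0.801 mH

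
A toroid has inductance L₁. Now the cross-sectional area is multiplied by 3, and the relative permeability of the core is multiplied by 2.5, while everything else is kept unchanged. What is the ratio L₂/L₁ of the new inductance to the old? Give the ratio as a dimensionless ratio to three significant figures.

For a toroid, L ∝ μᵣN²A/R.
L₂/L₁ = (3) × (2.5) = 7.50.

L₂/L₁ = 7.50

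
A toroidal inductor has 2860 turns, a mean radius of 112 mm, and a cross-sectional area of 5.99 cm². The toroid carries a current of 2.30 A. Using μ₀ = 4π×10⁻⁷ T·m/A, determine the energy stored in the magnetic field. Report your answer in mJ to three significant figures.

U ≈ 23.1 mJ

L = μ₀N²A/(2πR) = (4π×10⁻⁷)(2860)²(5.990×10^-4)/(2π×0.112) = 8.749×10^-3 H.
U = ½LI² = ½(8.749×10^-3)(2.30)² = 2.314×10^-2 J.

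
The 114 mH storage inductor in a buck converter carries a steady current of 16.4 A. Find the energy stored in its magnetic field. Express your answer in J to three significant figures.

Stored magnetic energy: U = ½LI².
U = ½(0.114 H)(16.4 A)² = 15.33 J.

U ≈ 15.3 J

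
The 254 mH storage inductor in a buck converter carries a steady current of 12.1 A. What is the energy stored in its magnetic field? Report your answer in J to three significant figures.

U ≈ 18.6 J

Stored magnetic energy: U = ½LI².
U = ½(0.254 H)(12.1 A)² = 18.59 J.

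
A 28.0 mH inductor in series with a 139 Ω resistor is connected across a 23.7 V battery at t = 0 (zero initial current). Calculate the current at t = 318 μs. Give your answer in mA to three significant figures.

τ = L/R = 2.800×10^-2/139 = 2.014×10^-4 s; final current I_∞ = ε/R = 23.7/139 = 0.1705 A.
I(t) = I_∞(1 − e^(−t/τ)) with t/τ = 1.579.
I = (0.1705)(1 − e^(−1.579)) = 0.1353 A.

I ≈ 135 mA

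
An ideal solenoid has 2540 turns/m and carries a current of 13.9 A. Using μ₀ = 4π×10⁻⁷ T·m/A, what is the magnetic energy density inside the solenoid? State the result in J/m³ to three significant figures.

u ≈ 783 J/m³

B = μ₀nI = (4π×10⁻⁷)(2.540×10^3)(13.9) = 4.437×10^-2 T.
u = B²/(2μ₀) = (4.437×10^-2)²/(2×4π×10⁻⁷) = 783.2 J/m³.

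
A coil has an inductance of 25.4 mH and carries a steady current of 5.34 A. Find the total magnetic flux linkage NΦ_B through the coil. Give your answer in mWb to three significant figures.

From L = NΦ_B/I, the flux linkage is NΦ_B = LI.
NΦ_B = (2.540×10^-2 H)(5.34 A) = 0.1356 Wb.

NΦ_B ≈ 136 mWb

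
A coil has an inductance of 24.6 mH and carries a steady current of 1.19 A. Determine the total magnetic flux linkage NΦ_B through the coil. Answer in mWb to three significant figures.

NΦ_B ≈ 29.3 mWb

From L = NΦ_B/I, the flux linkage is NΦ_B = LI.
NΦ_B = (2.460×10^-2 H)(1.19 A) = 2.927×10^-2 Wb.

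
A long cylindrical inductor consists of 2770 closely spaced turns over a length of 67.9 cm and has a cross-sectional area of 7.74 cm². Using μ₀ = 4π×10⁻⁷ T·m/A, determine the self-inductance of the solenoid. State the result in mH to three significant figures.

A = 7.74 cm² = 7.740×10^-4 m².
For a long solenoid, L = μ₀N²A/ℓ.
L = (4π×10⁻⁷)(2770)²(7.740×10^-4)/(0.679 m) = 1.099×10^-2 H.

L ≈ 11.0 mH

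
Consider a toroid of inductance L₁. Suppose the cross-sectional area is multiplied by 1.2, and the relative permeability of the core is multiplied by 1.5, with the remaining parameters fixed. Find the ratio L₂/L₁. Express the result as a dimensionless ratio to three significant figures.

For a toroid, L ∝ μᵣN²A/R.
L₂/L₁ = (1.2) × (1.5) = 1.80.

L₂/L₁ = 1.80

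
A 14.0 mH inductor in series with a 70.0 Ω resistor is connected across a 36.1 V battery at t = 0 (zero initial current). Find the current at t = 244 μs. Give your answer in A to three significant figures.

τ = L/R = 1.400×10^-2/70.0 = 2.000×10^-4 s; final current I_∞ = ε/R = 36.1/70.0 = 0.5157 A.
I(t) = I_∞(1 − e^(−t/τ)) with t/τ = 1.220.
I = (0.5157)(1 − e^(−1.220)) = 0.36346 A.

I ≈ 0.363 A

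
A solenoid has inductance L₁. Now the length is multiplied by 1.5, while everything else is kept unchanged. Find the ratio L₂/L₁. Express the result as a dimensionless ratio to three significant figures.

For a solenoid, L ∝ μᵣN²A/ℓ.
L₂/L₁ = (1.5)^-1 = 0.667.

L₂/L₁ = 0.667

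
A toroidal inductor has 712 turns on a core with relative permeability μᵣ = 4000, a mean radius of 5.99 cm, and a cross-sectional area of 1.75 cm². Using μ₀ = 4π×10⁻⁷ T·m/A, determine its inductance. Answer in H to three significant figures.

For a thin toroid, L = μ₀μᵣN²A/(2πR).
L = (4π×10⁻⁷)(4000)(712)²(1.750×10^-4) / (2π×5.990×10^-2 m) = 1.1848 H.

L ≈ 1.18 H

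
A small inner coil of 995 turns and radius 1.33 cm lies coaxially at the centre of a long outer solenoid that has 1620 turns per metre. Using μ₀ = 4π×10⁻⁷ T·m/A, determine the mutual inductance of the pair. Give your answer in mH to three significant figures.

M ≈ 1.13 mH

The outer solenoid produces a uniform field B₁ = μ₀n₁I₁ across the inner coil,
so the flux linkage is N₂Φ = N₂B₁A₂ = μ₀n₁N₂A₂·I₁, giving M = μ₀n₁N₂A₂.
A₂ = πr² = π(1.330×10^-2 m)² = 5.557×10^-4 m².
M = (4π×10⁻⁷)(1620)(995)(5.557×10^-4) = 1.126×10^-3 H.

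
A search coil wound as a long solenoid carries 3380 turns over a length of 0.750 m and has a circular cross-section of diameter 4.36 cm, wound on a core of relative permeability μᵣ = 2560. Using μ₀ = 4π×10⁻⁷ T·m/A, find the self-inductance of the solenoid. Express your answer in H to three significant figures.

A = π(d/2)² = π(2.180×10^-2 m)² = 1.493×10^-3 m².
For a long solenoid, L = μ₀μᵣN²A/ℓ.
L = (4π×10⁻⁷)(2560)(3380)²(1.493×10^-3)/(0.75 m) = 73.16 H.

L ≈ 73.2 H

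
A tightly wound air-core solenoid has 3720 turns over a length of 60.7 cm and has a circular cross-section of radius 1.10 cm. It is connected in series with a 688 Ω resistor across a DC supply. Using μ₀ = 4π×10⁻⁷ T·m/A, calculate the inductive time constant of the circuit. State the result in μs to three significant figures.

τ ≈ 15.8 μs

A = πr² = π(1.100×10^-2 m)² = 3.801×10^-4 m².
L = μ₀N²A/ℓ = (4π×10⁻⁷)(3720)²(3.801×10^-4)/(0.607) = 1.089×10^-2 H.
τ = L/R = (1.089×10^-2)/(688) = 1.583×10^-5 s.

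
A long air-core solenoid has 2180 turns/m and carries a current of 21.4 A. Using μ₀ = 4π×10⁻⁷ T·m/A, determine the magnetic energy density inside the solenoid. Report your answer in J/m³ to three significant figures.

u ≈ 1370 J/m³

B = μ₀nI = (4π×10⁻⁷)(2.180×10^3)(21.4) = 5.862×10^-2 T.
u = B²/(2μ₀) = (5.862×10^-2)²/(2×4π×10⁻⁷) = 1.367×10^3 J/m³.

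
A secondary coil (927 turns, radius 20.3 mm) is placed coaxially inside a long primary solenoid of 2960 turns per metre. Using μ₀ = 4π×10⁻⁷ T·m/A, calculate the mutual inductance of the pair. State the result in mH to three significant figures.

The outer solenoid produces a uniform field B₁ = μ₀n₁I₁ across the inner coil,
so the flux linkage is N₂Φ = N₂B₁A₂ = μ₀n₁N₂A₂·I₁, giving M = μ₀n₁N₂A₂.
A₂ = πr² = π(2.030×10^-2 m)² = 1.2946×10^-3 m².
M = (4π×10⁻⁷)(2960)(927)(1.2946×10^-3) = 4.464×10^-3 H.

M ≈ 4.46 mH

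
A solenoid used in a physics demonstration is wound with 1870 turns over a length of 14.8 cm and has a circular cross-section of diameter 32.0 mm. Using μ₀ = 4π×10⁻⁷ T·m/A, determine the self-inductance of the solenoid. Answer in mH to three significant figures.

A = π(d/2)² = π(1.600×10^-2 m)² = 8.042×10^-4 m².
For a long solenoid, L = μ₀N²A/ℓ.
L = (4π×10⁻⁷)(1870)²(8.042×10^-4)/(0.148 m) = 2.388×10^-2 H.

L ≈ 23.9 mH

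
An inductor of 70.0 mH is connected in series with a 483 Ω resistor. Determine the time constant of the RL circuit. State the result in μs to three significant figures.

τ ≈ 145 μs

τ = L/R = (7.000×10^-2 H)/(483 Ω) = 1.449×10^-4 s.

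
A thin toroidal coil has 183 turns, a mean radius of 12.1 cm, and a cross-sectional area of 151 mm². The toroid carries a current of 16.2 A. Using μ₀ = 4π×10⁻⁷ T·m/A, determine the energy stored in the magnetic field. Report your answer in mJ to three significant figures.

U ≈ 1.10 mJ

L = μ₀N²A/(2πR) = (4π×10⁻⁷)(183)²(1.510×10^-4)/(2π×0.121) = 8.358×10^-6 H.
U = ½LI² = ½(8.358×10^-6)(16.2)² = 1.097×10^-3 J.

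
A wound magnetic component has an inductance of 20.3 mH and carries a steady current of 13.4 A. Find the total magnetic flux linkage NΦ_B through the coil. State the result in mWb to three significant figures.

NΦ_B ≈ 272 mWb

From L = NΦ_B/I, the flux linkage is NΦ_B = LI.
NΦ_B = (2.030×10^-2 H)(13.4 A) = 0.272 Wb.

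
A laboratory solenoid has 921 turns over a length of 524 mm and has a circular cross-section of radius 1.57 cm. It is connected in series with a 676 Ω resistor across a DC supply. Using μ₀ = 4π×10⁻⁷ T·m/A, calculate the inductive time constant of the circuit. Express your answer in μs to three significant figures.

A = πr² = π(1.570×10^-2 m)² = 7.744×10^-4 m².
L = μ₀N²A/ℓ = (4π×10⁻⁷)(921)²(7.744×10^-4)/(0.524) = 1.575×10^-3 H.
τ = L/R = (1.575×10^-3)/(676) = 2.330×10^-6 s.

τ ≈ 2.33 μs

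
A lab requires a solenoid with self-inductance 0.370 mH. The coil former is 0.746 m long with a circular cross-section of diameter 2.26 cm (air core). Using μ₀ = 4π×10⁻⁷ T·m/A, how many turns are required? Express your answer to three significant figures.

A = π(d/2)² = π(1.130×10^-2 m)² = 4.011×10^-4 m².
From L = μ₀N²A/ℓ, N = √(Lℓ / (μ₀A)).
N = √[(3.700×10^-4)(0.746) / ((4π×10⁻⁷)×4.011×10^-4)] = √(5.476×10^5) ≈ 740.0.

N ≈ 740 turns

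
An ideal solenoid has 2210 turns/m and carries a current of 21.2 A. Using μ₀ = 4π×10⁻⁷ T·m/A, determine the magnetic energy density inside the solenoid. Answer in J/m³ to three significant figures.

u ≈ 1380 J/m³

B = μ₀nI = (4π×10⁻⁷)(2.210×10^3)(21.2) = 5.888×10^-2 T.
u = B²/(2μ₀) = (5.888×10^-2)²/(2×4π×10⁻⁷) = 1.379×10^3 J/m³.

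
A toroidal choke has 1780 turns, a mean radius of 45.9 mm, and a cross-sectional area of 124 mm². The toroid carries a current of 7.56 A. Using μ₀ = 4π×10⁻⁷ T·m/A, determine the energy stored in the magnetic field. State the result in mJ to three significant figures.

L = μ₀N²A/(2πR) = (4π×10⁻⁷)(1780)²(1.240×10^-4)/(2π×4.590×10^-2) = 1.712×10^-3 H.
U = ½LI² = ½(1.712×10^-3)(7.56)² = 4.892×10^-2 J.

U ≈ 48.9 mJ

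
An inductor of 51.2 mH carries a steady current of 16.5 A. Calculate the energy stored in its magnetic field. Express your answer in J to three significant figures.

Stored magnetic energy: U = ½LI².
U = ½(5.120×10^-2 H)(16.5 A)² = 6.97 J.

U ≈ 6.97 J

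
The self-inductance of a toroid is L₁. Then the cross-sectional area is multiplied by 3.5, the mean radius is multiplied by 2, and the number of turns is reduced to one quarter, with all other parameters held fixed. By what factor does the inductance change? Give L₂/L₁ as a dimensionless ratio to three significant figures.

L₂/L₁ = 0.109

For a toroid, L ∝ μᵣN²A/R.
L₂/L₁ = (3.5) × (2)^-1 × (0.25)^2 = 0.109.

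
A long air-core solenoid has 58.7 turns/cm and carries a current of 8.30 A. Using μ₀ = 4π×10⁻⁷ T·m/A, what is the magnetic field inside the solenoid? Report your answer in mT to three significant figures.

B ≈ 61.2 mT

Inside a long solenoid, B = μ₀nI.
B = (4π×10⁻⁷)(5.870×10^3 m⁻¹)(8.30 A) = 6.122×10^-2 T.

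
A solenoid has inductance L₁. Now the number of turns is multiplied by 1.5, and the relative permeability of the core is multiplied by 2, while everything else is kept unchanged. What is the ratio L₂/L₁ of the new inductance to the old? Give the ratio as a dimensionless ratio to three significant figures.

L₂/L₁ = 4.50

For a solenoid, L ∝ μᵣN²A/ℓ.
L₂/L₁ = (1.5)^2 × (2) = 4.50.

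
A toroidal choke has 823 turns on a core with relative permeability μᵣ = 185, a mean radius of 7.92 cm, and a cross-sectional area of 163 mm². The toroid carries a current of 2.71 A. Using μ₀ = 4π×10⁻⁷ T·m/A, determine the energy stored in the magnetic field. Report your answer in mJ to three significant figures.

U ≈ 189 mJ

L = μ₀μᵣN²A/(2πR) = (4π×10⁻⁷)(185)(823)²(1.630×10^-4)/(2π×7.920×10^-2) = 5.158×10^-2 H.
U = ½LI² = ½(5.158×10^-2)(2.71)² = 0.1894 J.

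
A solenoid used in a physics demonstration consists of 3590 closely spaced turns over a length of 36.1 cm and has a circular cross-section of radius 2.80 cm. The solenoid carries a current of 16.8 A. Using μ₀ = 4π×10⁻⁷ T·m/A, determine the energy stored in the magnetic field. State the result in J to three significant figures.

A = πr² = π(2.800×10^-2 m)² = 2.463×10^-3 m².
L = μ₀N²A/ℓ = (4π×10⁻⁷)(3590)²(2.463×10^-3)/(0.361) = 0.110499 H.
U = ½LI² = ½(0.110499)(16.8)² = 15.59 J.

U ≈ 15.6 J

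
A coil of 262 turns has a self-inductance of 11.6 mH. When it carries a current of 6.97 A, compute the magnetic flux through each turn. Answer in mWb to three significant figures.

Φ_B ≈ 0.309 mWb

From L = NΦ_B/I, the flux per turn is Φ_B = LI/N.
Φ_B = (1.160×10^-2 H)(6.97 A)/262 = 3.086×10^-4 Wb.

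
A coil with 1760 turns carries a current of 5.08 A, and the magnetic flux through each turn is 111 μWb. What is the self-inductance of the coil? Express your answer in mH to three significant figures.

Self-inductance is defined by L = NΦ_B/I (flux linkage over current).
L = (1760)(1.110×10^-4 Wb)/(5.08 A) = 3.846×10^-2 H.

L ≈ 38.5 mH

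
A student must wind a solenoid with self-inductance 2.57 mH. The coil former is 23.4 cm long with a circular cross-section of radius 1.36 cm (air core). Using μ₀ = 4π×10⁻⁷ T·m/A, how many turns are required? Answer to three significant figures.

N ≈ 908 turns

A = πr² = π(1.360×10^-2 m)² = 5.811×10^-4 m².
From L = μ₀N²A/ℓ, N = √(Lℓ / (μ₀A)).
N = √[(2.570×10^-3)(0.234) / ((4π×10⁻⁷)×5.811×10^-4)] = √(8.236×10^5) ≈ 907.5.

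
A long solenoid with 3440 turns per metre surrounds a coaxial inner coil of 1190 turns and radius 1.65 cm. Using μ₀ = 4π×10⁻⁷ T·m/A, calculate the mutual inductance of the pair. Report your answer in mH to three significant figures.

The outer solenoid produces a uniform field B₁ = μ₀n₁I₁ across the inner coil,
so the flux linkage is N₂Φ = N₂B₁A₂ = μ₀n₁N₂A₂·I₁, giving M = μ₀n₁N₂A₂.
A₂ = πr² = π(1.650×10^-2 m)² = 8.553×10^-4 m².
M = (4π×10⁻⁷)(3440)(1190)(8.553×10^-4) = 4.400×10^-3 H.

M ≈ 4.40 mH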